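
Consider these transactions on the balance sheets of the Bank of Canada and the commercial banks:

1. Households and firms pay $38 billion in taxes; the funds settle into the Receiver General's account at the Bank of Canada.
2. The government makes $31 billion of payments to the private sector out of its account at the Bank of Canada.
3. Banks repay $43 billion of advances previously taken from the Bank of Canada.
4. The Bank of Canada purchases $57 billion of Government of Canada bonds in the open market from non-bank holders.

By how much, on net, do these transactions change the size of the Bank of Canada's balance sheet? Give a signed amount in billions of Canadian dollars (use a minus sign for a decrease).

+$14 billion

Bank of Canada balance sheet:
  Assets:      Securities +$57B, Loans to banks −$43B
  Liabilities: Bank reserves +$7B, Government deposits +$7B
Commercial banking system:
  Assets:      Reserves at CB +$7B
  Liabilities: Checkable deposits +$50B, Borrowings from CB −$43B
Change in total Bank of Canada assets = +$14 billion.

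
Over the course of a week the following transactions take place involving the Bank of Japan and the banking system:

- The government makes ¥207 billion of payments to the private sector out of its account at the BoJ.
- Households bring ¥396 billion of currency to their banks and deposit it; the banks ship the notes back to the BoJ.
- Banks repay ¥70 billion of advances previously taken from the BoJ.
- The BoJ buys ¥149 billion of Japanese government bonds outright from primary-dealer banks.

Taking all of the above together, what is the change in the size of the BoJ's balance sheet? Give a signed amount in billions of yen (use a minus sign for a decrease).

BoJ balance sheet:
  Assets:      Securities +¥149B, Loans to banks −¥70B
  Liabilities: Bank reserves +¥682B, Currency in circulation −¥396B, Government deposits −¥207B
Commercial banking system:
  Assets:      Reserves at CB +¥682B, Securities −¥149B
  Liabilities: Checkable deposits +¥603B, Borrowings from CB −¥70B
Change in total BoJ assets = +¥79 billion.

+¥79 billion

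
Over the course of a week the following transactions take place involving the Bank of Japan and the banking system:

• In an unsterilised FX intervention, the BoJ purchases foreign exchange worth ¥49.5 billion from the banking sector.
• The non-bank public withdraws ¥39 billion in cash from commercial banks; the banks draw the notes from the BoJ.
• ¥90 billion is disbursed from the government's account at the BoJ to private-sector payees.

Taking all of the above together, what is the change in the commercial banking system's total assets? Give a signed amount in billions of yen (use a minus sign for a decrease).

BoJ balance sheet:
  Assets:      Foreign assets +¥49.5B
  Liabilities: Bank reserves +¥100.5B, Currency in circulation +¥39B, Government deposits −¥90B
Commercial banking system:
  Assets:      Reserves at CB +¥100.5B, Foreign assets −¥49.5B
  Liabilities: Checkable deposits +¥51B
Change in total bank assets = +¥51 billion.

+¥51 billion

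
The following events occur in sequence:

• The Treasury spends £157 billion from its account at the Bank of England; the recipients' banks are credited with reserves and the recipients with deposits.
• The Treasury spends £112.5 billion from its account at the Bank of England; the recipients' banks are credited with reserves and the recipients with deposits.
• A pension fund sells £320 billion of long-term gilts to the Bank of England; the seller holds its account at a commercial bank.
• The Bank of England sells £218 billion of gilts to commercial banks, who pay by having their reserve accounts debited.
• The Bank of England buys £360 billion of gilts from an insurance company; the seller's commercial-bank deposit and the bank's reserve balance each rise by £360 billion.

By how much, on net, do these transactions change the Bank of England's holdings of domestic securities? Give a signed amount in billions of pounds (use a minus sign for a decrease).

Government spending £157 billion: the Bank of England's securities portfolio is untouched → 0.
Government spending £112.5 billion: the Bank of England's securities portfolio is untouched → 0.
Asset purchase (from non-banks) £320 billion: securities added to the Bank of England's portfolio → +£320B.
OMO sale (to banks) £218 billion: securities removed from the Bank of England's portfolio → −£218B.
Asset purchase (from non-banks) £360 billion: securities added to the Bank of England's portfolio → +£360B.
Net: 0 + 0 + 320 − 218 + 360 = +£462 billion.

+£462 billion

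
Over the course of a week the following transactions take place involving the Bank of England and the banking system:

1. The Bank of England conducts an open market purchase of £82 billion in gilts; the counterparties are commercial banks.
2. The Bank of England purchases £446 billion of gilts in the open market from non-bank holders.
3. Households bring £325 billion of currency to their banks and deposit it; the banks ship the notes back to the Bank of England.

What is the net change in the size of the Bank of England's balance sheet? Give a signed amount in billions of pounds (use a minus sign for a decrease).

Bank of England balance sheet:
  Assets:      Securities +£528B
  Liabilities: Bank reserves +£853B, Currency in circulation −£325B
Change in total Bank of England assets = +£528 billion.

+£528 billion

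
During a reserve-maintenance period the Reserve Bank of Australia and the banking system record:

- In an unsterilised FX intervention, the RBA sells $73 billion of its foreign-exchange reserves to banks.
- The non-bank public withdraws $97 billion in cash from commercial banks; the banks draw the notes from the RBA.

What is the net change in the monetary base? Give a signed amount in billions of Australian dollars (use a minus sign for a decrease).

FX sale $73 billion: RBA balance sheet contracts → −$73B.
Currency withdrawal $97 billion: just a shift between currency and reserves — both are base money → 0.
Net: −73 + 0 = -$73 billion.

-$73 billion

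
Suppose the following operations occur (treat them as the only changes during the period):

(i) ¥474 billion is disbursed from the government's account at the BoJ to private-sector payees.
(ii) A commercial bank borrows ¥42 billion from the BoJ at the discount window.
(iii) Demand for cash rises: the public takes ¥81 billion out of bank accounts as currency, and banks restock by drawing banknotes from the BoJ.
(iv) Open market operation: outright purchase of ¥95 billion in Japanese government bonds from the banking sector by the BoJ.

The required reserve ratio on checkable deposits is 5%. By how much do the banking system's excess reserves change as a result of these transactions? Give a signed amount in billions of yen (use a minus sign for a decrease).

+¥510.35 billion

Government spending ¥474 billion: reserves +¥474B, deposits +¥474B.
Discount-window loan ¥42 billion: reserves +¥42B, deposits 0.
Currency withdrawal ¥81 billion: reserves −¥81B, deposits −¥81B.
OMO purchase (from banks) ¥95 billion: reserves +¥95B, deposits 0.
Totals: Δreserves = +¥530B, Δdeposits = +¥393B.
Δrequired reserves = 5% × +¥393B = +¥19.65B.
Δexcess reserves = Δreserves − Δrequired = +¥530B − (+¥19.65B) = +¥510.35 billion.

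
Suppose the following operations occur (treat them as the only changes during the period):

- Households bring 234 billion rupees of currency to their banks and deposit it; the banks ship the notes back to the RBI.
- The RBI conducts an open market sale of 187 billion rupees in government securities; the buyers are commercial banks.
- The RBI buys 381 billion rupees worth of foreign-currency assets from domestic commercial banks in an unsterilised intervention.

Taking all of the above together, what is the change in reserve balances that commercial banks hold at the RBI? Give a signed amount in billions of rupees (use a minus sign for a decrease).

Currency deposit 234 billion rupees: returned notes are swapped for reserve credit → +234B.
OMO sale (to banks) 187 billion rupees: the buying banks pay out of their reserve balances → −187B.
FX purchase 381 billion rupees: the RBI pays by crediting reserve accounts → +381B.
Net: 234 − 187 + 381 = +428 billion.

+428 billion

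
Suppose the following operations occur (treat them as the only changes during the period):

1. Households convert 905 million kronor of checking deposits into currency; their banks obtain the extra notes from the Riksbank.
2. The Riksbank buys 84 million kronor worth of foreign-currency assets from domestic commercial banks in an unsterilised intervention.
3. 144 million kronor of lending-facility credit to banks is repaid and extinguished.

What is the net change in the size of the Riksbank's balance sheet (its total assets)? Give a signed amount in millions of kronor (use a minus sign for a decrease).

Currency withdrawal 905 million kronor: only the composition of liabilities changes → 0.
FX purchase 84 million kronor: a Riksbank asset is acquired → +84M.
Discount-window repayment 144 million kronor: a Riksbank asset is shed → −144M.
Net: 0 + 84 − 144 = -60 million.

-60 million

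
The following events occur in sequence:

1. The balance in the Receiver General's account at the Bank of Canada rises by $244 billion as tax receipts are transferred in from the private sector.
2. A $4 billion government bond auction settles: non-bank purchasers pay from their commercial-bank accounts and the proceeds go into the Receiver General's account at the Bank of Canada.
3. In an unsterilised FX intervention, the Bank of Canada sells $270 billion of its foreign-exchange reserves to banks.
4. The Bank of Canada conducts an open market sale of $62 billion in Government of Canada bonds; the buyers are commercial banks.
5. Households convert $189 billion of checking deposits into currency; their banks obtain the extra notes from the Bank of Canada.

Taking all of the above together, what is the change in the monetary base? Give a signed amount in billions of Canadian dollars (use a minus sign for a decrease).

-$580 billion

Bank of Canada balance sheet:
  Assets:      Securities −$62B, Foreign assets −$270B
  Liabilities: Bank reserves −$769B, Currency in circulation +$189B, Government deposits +$248B
Commercial banking system:
  Assets:      Reserves at CB −$769B, Securities +$62B, Foreign assets +$270B
  Liabilities: Checkable deposits −$437B
Monetary base = currency + reserves: +$189B + (−$769B) = -$580 billion.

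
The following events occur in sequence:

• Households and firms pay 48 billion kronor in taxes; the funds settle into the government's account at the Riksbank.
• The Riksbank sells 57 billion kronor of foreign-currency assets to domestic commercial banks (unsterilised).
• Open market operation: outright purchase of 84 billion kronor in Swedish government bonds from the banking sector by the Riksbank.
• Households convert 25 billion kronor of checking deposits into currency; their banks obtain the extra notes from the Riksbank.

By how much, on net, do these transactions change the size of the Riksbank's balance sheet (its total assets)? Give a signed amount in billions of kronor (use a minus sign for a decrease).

+27 billion

Government account inflow 48 billion kronor: only the composition of liabilities changes → 0.
FX sale 57 billion kronor: a Riksbank asset is shed → −57B.
OMO purchase (from banks) 84 billion kronor: a Riksbank asset is acquired → +84B.
Currency withdrawal 25 billion kronor: only the composition of liabilities changes → 0.
Net: 0 − 57 + 84 + 0 = +27 billion.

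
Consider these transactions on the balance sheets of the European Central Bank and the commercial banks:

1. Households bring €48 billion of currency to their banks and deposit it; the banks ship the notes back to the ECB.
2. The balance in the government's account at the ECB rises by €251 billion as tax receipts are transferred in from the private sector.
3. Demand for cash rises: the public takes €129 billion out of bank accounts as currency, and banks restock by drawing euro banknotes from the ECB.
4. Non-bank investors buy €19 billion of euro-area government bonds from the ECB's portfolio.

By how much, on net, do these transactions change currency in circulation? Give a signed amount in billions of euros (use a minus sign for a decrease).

ECB balance sheet:
  Assets:      Securities −€19B
  Liabilities: Bank reserves −€351B, Currency in circulation +€81B, Government deposits +€251B
So the change in currency in circulation is +€81 billion.

+€81 billion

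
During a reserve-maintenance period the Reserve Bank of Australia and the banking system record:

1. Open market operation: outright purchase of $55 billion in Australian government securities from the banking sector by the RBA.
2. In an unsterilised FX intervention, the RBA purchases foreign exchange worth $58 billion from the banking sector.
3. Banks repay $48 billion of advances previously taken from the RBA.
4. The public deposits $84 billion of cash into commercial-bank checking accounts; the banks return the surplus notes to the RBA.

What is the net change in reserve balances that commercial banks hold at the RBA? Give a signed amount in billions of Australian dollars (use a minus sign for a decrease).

+$149 billion

RBA balance sheet:
  Assets:      Securities +$55B, Loans to banks −$48B, Foreign assets +$58B
  Liabilities: Bank reserves +$149B, Currency in circulation −$84B
So the change in reserve balances that commercial banks hold at the RBA is +$149 billion.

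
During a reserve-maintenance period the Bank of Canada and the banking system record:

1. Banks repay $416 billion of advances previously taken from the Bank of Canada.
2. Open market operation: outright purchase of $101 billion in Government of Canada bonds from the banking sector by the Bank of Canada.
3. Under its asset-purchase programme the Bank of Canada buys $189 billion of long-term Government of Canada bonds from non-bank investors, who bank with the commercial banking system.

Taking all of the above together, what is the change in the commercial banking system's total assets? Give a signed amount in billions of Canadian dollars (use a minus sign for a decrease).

Bank of Canada balance sheet:
  Assets:      Securities +$290B, Loans to banks −$416B
  Liabilities: Bank reserves −$126B
Commercial banking system:
  Assets:      Reserves at CB −$126B, Securities −$101B
  Liabilities: Checkable deposits +$189B, Borrowings from CB −$416B
Change in total bank assets = -$227 billion.

-$227 billion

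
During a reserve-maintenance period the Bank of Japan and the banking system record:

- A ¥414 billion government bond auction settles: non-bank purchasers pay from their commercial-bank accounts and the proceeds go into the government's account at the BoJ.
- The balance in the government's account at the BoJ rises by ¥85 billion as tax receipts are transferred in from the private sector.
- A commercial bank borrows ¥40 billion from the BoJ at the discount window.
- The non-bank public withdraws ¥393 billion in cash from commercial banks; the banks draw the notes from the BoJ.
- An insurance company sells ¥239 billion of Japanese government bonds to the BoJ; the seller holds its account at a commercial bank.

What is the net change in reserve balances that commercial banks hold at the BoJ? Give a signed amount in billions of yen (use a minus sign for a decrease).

Government account inflow ¥414 billion: funds move from bank reserves into the government account → −¥414B.
Government account inflow ¥85 billion: funds move from bank reserves into the government account → −¥85B.
Discount-window loan ¥40 billion: the loan is credited to the bank's reserve account → +¥40B.
Currency withdrawal ¥393 billion: banks swap reserves for currency → −¥393B.
Asset purchase (from non-banks) ¥239 billion: the BoJ pays by crediting reserve accounts → +¥239B.
Net: −414 − 85 + 40 − 393 + 239 = -¥613 billion.

-¥613 billion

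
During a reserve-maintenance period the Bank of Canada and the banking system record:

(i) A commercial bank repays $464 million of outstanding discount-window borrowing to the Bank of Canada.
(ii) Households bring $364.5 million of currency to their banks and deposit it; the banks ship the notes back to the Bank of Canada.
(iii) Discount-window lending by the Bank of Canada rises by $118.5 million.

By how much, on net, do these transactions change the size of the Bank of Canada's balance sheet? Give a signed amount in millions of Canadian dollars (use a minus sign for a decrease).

Bank of Canada balance sheet:
  Assets:      Loans to banks −$345.5M
  Liabilities: Bank reserves +$19M, Currency in circulation −$364.5M
Change in total Bank of Canada assets = -$345.5 million.

-$345.5 million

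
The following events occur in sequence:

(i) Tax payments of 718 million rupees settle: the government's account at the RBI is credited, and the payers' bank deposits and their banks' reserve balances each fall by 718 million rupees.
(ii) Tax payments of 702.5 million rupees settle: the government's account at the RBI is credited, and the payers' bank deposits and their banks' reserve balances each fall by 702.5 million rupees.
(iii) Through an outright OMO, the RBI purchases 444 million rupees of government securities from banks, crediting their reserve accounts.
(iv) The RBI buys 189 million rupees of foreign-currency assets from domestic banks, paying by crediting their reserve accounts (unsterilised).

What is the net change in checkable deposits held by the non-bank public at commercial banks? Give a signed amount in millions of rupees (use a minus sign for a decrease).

Government account inflow 718 million rupees: non-bank counterparties' bank balances fall → −718M.
Government account inflow 702.5 million rupees: non-bank counterparties' bank balances fall → −702.5M.
OMO purchase (from banks) 444 million rupees: the counterparty is a bank, so public deposits are unchanged → 0.
FX purchase 189 million rupees: the counterparty is a bank, so public deposits are unchanged → 0.
Net: −718 − 702.5 + 0 + 0 = -1420.5 million.

-1420.5 million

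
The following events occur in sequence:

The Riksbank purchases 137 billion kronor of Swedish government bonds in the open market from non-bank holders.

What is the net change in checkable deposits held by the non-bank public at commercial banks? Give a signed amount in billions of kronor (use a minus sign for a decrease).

+137 billion

Riksbank balance sheet:
  Assets:      Securities +137B
  Liabilities: Bank reserves +137B
Commercial banking system:
  Assets:      Reserves at CB +137B
  Liabilities: Checkable deposits +137B
So the change in checkable deposits held by the non-bank public at commercial banks is +137 billion.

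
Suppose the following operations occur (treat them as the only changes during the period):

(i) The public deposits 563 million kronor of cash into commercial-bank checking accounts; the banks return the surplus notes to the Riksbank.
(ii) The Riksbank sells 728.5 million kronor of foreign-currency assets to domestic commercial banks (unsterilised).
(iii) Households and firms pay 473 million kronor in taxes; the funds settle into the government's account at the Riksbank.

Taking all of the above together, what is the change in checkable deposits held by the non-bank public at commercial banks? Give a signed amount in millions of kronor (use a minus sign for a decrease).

Riksbank balance sheet:
  Assets:      Foreign assets −728.5M
  Liabilities: Bank reserves −638.5M, Currency in circulation −563M, Government deposits +473M
Commercial banking system:
  Assets:      Reserves at CB −638.5M, Foreign assets +728.5M
  Liabilities: Checkable deposits +90M
So the change in checkable deposits held by the non-bank public at commercial banks is +90 million.

+90 million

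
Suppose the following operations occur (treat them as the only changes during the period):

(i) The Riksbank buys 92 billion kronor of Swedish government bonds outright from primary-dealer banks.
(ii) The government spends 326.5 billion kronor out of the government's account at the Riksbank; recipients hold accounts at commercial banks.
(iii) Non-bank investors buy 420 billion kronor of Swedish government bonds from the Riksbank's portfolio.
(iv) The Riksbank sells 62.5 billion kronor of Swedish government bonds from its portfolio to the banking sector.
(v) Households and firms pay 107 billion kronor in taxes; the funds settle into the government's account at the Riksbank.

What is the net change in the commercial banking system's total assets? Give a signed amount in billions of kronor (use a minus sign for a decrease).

OMO purchase (from banks) 92 billion kronor: just an asset swap on bank balance sheets → 0.
Government spending 326.5 billion kronor: bank balance sheets expand → +326.5B.
Asset sale (to non-banks) 420 billion kronor: bank balance sheets shrink → −420B.
OMO sale (to banks) 62.5 billion kronor: just an asset swap on bank balance sheets → 0.
Government account inflow 107 billion kronor: bank balance sheets shrink → −107B.
Net: 0 + 326.5 − 420 + 0 − 107 = -200.5 billion.

-200.5 billion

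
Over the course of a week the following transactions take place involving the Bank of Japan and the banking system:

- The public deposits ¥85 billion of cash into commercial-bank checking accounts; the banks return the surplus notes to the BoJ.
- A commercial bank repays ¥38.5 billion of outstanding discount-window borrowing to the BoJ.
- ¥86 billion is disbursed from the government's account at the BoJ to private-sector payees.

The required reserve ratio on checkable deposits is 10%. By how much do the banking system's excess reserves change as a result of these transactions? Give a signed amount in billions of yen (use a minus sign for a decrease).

Currency deposit ¥85 billion: reserves +¥85B, deposits +¥85B.
Discount-window repayment ¥38.5 billion: reserves −¥38.5B, deposits 0.
Government spending ¥86 billion: reserves +¥86B, deposits +¥86B.
Totals: Δreserves = +¥132.5B, Δdeposits = +¥171B.
Δrequired reserves = 10% × +¥171B = +¥17.1B.
Δexcess reserves = Δreserves − Δrequired = +¥132.5B − (+¥17.1B) = +¥115.4 billion.

+¥115.4 billion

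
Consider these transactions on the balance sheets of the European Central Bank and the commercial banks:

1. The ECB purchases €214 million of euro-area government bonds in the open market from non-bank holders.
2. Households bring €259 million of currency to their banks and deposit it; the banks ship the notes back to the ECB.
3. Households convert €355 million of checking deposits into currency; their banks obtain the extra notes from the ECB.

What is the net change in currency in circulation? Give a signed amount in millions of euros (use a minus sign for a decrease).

+€96 million

ECB balance sheet:
  Assets:      Securities +€214M
  Liabilities: Bank reserves +€118M, Currency in circulation +€96M
Commercial banking system:
  Assets:      Reserves at CB +€118M
  Liabilities: Checkable deposits +€118M
So the change in currency in circulation is +€96 million.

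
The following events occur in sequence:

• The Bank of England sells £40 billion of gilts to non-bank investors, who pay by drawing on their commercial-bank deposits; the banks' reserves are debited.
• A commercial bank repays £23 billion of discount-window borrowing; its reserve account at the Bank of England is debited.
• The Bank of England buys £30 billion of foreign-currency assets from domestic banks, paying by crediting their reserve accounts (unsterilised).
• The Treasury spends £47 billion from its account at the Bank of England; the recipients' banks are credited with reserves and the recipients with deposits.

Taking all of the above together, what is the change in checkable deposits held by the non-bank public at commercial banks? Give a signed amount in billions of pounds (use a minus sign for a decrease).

Bank of England balance sheet:
  Assets:      Securities −£40B, Loans to banks −£23B, Foreign assets +£30B
  Liabilities: Bank reserves +£14B, Government deposits −£47B
Commercial banking system:
  Assets:      Reserves at CB +£14B, Foreign assets −£30B
  Liabilities: Checkable deposits +£7B, Borrowings from CB −£23B
So the change in checkable deposits held by the non-bank public at commercial banks is +£7 billion.

+£7 billion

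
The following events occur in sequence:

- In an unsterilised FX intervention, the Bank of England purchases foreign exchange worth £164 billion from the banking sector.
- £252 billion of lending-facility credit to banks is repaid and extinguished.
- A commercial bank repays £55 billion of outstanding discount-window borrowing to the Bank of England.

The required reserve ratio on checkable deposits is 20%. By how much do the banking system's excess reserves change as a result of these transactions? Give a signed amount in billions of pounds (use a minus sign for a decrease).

FX purchase £164 billion: reserves +£164B, deposits 0.
Discount-window repayment £252 billion: reserves −£252B, deposits 0.
Discount-window repayment £55 billion: reserves −£55B, deposits 0.
Totals: Δreserves = −£143B, Δdeposits = 0.
Δrequired reserves = 20% × 0 = 0.
Δexcess reserves = Δreserves − Δrequired = −£143B − (0) = -£143 billion.

-£143 billion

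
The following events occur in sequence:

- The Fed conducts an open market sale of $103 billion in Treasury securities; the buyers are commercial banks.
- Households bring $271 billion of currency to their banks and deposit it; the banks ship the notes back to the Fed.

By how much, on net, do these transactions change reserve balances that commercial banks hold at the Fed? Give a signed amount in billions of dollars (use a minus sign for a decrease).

OMO sale (to banks) $103 billion: the buying banks pay out of their reserve balances → −$103B.
Currency deposit $271 billion: returned notes are swapped for reserve credit → +$271B.
Net: −103 + 271 = +$168 billion.

+$168 billion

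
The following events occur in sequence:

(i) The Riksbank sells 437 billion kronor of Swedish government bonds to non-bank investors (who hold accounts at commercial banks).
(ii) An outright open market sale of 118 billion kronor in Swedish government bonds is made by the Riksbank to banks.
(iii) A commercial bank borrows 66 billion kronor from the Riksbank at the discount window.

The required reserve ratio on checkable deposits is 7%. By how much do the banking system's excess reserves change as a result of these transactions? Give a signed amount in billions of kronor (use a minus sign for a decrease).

Asset sale (to non-banks) 437 billion kronor: reserves −437B, deposits −437B.
OMO sale (to banks) 118 billion kronor: reserves −118B, deposits 0.
Discount-window loan 66 billion kronor: reserves +66B, deposits 0.
Totals: Δreserves = −489B, Δdeposits = −437B.
Δrequired reserves = 7% × −437B = −30.59B.
Δexcess reserves = Δreserves − Δrequired = −489B − (−30.59B) = -458.41 billion.

-458.41 billion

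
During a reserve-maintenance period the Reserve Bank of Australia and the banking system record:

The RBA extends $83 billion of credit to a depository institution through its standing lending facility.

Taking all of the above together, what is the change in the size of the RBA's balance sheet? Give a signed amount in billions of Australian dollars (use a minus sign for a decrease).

Discount-window loan $83 billion: an RBA asset is acquired → +$83B.

+$83 billion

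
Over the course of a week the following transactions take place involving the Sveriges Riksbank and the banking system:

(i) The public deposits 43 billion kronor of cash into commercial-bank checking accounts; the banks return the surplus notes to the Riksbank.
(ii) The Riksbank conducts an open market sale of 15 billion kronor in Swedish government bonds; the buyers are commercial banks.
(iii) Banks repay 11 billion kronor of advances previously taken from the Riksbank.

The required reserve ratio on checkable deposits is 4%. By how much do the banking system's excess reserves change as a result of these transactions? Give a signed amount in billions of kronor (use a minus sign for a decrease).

+15.28 billion

Currency deposit 43 billion kronor: reserves +43B, deposits +43B.
OMO sale (to banks) 15 billion kronor: reserves −15B, deposits 0.
Discount-window repayment 11 billion kronor: reserves −11B, deposits 0.
Totals: Δreserves = +17B, Δdeposits = +43B.
Δrequired reserves = 4% × +43B = +1.72B.
Δexcess reserves = Δreserves − Δrequired = +17B − (+1.72B) = +15.28 billion.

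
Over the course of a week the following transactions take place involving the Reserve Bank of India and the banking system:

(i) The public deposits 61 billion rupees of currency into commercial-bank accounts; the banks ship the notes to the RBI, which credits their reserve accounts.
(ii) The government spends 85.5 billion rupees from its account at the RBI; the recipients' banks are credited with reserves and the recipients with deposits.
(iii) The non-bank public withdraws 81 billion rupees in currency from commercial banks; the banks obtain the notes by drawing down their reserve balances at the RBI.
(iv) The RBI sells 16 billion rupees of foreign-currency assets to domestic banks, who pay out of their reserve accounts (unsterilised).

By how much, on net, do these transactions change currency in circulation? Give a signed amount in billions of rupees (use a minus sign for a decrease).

+20 billion

RBI balance sheet:
  Assets:      Foreign assets −16B
  Liabilities: Bank reserves +49.5B, Currency in circulation +20B, Government deposits −85.5B
So the change in currency in circulation is +20 billion.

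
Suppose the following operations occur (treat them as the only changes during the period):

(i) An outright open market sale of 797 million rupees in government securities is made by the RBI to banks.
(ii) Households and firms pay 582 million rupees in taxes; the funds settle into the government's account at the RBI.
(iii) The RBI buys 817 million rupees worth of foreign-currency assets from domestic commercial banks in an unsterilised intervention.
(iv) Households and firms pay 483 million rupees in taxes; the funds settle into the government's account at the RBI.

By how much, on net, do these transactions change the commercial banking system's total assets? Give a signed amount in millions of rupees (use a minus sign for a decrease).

-1065 million

OMO sale (to banks) 797 million rupees: just an asset swap on bank balance sheets → 0.
Government account inflow 582 million rupees: bank balance sheets shrink → −582M.
FX purchase 817 million rupees: just an asset swap on bank balance sheets → 0.
Government account inflow 483 million rupees: bank balance sheets shrink → −483M.
Net: 0 − 582 + 0 − 483 = -1065 million.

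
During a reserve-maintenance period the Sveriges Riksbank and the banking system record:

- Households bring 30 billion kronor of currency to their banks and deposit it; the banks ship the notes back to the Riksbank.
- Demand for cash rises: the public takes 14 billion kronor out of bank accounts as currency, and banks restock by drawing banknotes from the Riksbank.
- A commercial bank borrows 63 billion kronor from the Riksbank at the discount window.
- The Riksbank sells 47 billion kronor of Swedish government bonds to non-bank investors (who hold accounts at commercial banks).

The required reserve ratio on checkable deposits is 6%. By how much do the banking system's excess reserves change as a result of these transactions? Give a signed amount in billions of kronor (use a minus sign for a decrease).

+33.86 billion

Currency deposit 30 billion kronor: reserves +30B, deposits +30B.
Currency withdrawal 14 billion kronor: reserves −14B, deposits −14B.
Discount-window loan 63 billion kronor: reserves +63B, deposits 0.
Asset sale (to non-banks) 47 billion kronor: reserves −47B, deposits −47B.
Totals: Δreserves = +32B, Δdeposits = −31B.
Δrequired reserves = 6% × −31B = −1.86B.
Δexcess reserves = Δreserves − Δrequired = +32B − (−1.86B) = +33.86 billion.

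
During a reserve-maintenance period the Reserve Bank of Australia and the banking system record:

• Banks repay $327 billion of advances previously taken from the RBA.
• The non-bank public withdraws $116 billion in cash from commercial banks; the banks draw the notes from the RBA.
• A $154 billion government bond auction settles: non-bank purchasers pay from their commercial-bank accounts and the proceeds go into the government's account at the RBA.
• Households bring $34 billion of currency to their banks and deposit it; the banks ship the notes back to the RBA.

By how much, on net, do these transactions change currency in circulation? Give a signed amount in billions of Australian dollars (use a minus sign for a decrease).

Discount-window repayment $327 billion: no currency enters or leaves circulation → 0.
Currency withdrawal $116 billion: notes leave the central bank → +$116B.
Government account inflow $154 billion: no currency enters or leaves circulation → 0.
Currency deposit $34 billion: notes return to the central bank → −$34B.
Net: 0 + 116 + 0 − 34 = +$82 billion.

+$82 billion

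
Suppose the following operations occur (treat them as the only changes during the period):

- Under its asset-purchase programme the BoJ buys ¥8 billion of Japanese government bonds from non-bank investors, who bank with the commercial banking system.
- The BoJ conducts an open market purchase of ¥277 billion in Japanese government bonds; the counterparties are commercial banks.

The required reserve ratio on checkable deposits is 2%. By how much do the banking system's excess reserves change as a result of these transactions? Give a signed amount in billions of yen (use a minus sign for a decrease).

Asset purchase (from non-banks) ¥8 billion: reserves +¥8B, deposits +¥8B.
OMO purchase (from banks) ¥277 billion: reserves +¥277B, deposits 0.
Totals: Δreserves = +¥285B, Δdeposits = +¥8B.
Δrequired reserves = 2% × +¥8B = +¥0.16B.
Δexcess reserves = Δreserves − Δrequired = +¥285B − (+¥0.16B) = +¥284.84 billion.

+¥284.84 billion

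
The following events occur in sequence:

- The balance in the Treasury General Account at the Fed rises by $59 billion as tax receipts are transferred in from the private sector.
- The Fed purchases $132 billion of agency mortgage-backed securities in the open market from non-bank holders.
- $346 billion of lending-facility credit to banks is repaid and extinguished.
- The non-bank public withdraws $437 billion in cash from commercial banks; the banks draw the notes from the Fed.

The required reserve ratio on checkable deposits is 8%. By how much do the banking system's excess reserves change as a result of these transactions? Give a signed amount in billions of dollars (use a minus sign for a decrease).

-$680.88 billion

Government account inflow $59 billion: reserves −$59B, deposits −$59B.
Asset purchase (from non-banks) $132 billion: reserves +$132B, deposits +$132B.
Discount-window repayment $346 billion: reserves −$346B, deposits 0.
Currency withdrawal $437 billion: reserves −$437B, deposits −$437B.
Totals: Δreserves = −$710B, Δdeposits = −$364B.
Δrequired reserves = 8% × −$364B = −$29.12B.
Δexcess reserves = Δreserves − Δrequired = −$710B − (−$29.12B) = -$680.88 billion.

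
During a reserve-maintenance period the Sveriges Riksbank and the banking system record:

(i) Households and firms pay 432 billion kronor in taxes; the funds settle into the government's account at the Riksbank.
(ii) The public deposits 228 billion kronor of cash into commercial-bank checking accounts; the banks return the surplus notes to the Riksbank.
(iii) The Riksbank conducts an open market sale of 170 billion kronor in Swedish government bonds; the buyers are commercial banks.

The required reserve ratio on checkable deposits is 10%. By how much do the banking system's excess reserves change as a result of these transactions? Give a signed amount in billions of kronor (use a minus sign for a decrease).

-353.6 billion

Government account inflow 432 billion kronor: reserves −432B, deposits −432B.
Currency deposit 228 billion kronor: reserves +228B, deposits +228B.
OMO sale (to banks) 170 billion kronor: reserves −170B, deposits 0.
Totals: Δreserves = −374B, Δdeposits = −204B.
Δrequired reserves = 10% × −204B = −20.4B.
Δexcess reserves = Δreserves − Δrequired = −374B − (−20.4B) = -353.6 billion.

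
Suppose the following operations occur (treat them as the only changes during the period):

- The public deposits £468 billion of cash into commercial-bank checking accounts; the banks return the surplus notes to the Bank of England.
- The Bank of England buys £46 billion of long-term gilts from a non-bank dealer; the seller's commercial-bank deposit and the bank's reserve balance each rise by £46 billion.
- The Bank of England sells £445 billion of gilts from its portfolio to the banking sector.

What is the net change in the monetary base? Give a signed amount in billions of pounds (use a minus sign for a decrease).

-£399 billion

Currency deposit £468 billion: just a shift between currency and reserves — both are base money → 0.
Asset purchase (from non-banks) £46 billion: Bank of England balance sheet expands → +£46B.
OMO sale (to banks) £445 billion: Bank of England balance sheet contracts → −£445B.
Net: 0 + 46 − 445 = -£399 billion.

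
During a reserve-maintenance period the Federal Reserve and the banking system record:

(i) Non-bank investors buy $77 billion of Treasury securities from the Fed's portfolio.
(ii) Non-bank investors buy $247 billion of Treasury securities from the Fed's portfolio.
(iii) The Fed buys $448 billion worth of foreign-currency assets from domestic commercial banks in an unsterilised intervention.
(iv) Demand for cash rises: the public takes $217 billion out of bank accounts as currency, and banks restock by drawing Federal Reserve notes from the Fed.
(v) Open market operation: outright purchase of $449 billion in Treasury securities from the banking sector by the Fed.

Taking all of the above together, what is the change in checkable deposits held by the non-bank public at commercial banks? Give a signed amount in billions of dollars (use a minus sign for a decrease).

Fed balance sheet:
  Assets:      Securities +$125B, Foreign assets +$448B
  Liabilities: Bank reserves +$356B, Currency in circulation +$217B
Commercial banking system:
  Assets:      Reserves at CB +$356B, Securities −$449B, Foreign assets −$448B
  Liabilities: Checkable deposits −$541B
So the change in checkable deposits held by the non-bank public at commercial banks is -$541 billion.

-$541 billion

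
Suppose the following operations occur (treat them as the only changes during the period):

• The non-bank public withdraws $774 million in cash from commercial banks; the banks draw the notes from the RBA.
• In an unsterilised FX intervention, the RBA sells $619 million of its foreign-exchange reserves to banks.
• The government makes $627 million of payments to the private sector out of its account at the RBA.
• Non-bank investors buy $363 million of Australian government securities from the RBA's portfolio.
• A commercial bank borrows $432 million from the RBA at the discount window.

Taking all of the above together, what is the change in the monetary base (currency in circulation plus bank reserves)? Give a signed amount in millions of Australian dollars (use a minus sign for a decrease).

Currency withdrawal $774 million: just a shift between currency and reserves — both are base money → 0.
FX sale $619 million: RBA balance sheet contracts → −$619M.
Government spending $627 million: a non-base liability converts back to reserves → +$627M.
Asset sale (to non-banks) $363 million: RBA balance sheet contracts → −$363M.
Discount-window loan $432 million: RBA balance sheet expands → +$432M.
Net: 0 − 619 + 627 − 363 + 432 = +$77 million.

+$77 million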